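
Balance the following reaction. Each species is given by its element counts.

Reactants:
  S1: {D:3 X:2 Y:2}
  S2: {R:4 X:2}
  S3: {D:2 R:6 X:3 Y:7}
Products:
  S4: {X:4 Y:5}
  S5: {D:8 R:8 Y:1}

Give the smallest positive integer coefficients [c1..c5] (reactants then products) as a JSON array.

Coefficients: [4, 1, 2, 4, 2]

D: 4·3+1·0+2·2 = 16 | 4·0+2·8 = 16
R: 4·0+1·4+2·6 = 16 | 4·0+2·8 = 16
X: 4·2+1·2+2·3 = 16 | 4·4+2·0 = 16
Y: 4·2+1·0+2·7 = 22 | 4·5+2·1 = 22
gcd(4,1,2,4,2) = 1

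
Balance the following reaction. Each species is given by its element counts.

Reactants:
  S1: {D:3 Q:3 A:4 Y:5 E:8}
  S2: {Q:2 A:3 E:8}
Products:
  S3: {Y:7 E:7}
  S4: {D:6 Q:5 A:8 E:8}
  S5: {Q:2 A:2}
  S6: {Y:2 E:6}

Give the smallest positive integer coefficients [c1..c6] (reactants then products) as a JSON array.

Coefficients: [4, 2, 2, 2, 3, 3]

D: 4·3+2·0 = 12 | 2·0+2·6+3·0+3·0 = 12
Q: 4·3+2·2 = 16 | 2·0+2·5+3·2+3·0 = 16
A: 4·4+2·3 = 22 | 2·0+2·8+3·2+3·0 = 22
Y: 4·5+2·0 = 20 | 2·7+2·0+3·0+3·2 = 20
E: 4·8+2·8 = 48 | 2·7+2·8+3·0+3·6 = 48
gcd(4,2,2,2,3,3) = 1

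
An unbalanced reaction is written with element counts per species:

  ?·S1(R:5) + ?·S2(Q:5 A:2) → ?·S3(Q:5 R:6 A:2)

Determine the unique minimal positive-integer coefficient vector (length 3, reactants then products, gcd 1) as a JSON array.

Q: 6·0+5·5 = 25 | 5·5 = 25
R: 6·5+5·0 = 30 | 5·6 = 30
A: 6·0+5·2 = 10 | 5·2 = 10
gcd(6,5,5) = 1

Coefficients: [6, 5, 5]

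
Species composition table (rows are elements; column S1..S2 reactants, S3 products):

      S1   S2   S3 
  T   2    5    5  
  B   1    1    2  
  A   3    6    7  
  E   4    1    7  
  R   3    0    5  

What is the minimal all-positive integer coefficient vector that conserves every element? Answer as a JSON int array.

T: 5·2+1·5 = 15 | 3·5 = 15
B: 5·1+1·1 = 6 | 3·2 = 6
A: 5·3+1·6 = 21 | 3·7 = 21
E: 5·4+1·1 = 21 | 3·7 = 21
R: 5·3+1·0 = 15 | 3·5 = 15
gcd(5,1,3) = 1

Coefficients: [5, 1, 3]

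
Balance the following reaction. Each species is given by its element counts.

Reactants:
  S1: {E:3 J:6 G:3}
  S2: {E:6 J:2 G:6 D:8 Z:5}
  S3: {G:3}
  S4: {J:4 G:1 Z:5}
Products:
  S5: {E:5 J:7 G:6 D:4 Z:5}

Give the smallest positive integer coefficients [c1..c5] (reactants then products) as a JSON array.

E: 4·3+3·6+1·0+3·0 = 30 | 6·5 = 30
J: 4·6+3·2+1·0+3·4 = 42 | 6·7 = 42
G: 4·3+3·6+1·3+3·1 = 36 | 6·6 = 36
D: 4·0+3·8+1·0+3·0 = 24 | 6·4 = 24
Z: 4·0+3·5+1·0+3·5 = 30 | 6·5 = 30
gcd(4,3,1,3,6) = 1

Coefficients: [4, 3, 1, 3, 6]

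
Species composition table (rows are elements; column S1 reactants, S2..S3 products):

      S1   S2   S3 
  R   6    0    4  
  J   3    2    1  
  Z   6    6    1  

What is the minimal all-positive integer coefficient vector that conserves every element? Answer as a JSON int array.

R: 4·6 = 24 | 3·0+6·4 = 24
J: 4·3 = 12 | 3·2+6·1 = 12
Z: 4·6 = 24 | 3·6+6·1 = 24
gcd(4,3,6) = 1

Coefficients: [4, 3, 6]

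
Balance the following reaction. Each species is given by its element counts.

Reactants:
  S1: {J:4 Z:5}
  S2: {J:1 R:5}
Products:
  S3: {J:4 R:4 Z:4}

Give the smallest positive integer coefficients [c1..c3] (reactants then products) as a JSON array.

J: 4·4+4·1 = 20 | 5·4 = 20
R: 4·0+4·5 = 20 | 5·4 = 20
Z: 4·5+4·0 = 20 | 5·4 = 20
gcd(4,4,5) = 1

Coefficients: [4, 4, 5]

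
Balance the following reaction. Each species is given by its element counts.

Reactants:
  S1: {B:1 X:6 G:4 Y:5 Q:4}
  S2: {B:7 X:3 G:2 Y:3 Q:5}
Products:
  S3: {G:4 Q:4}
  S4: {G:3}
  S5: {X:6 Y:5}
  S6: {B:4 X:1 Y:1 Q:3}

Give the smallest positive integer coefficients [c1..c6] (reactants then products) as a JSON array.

B: 5·1+1·7 = 12 | 4·0+2·0+5·0+3·4 = 12
X: 5·6+1·3 = 33 | 4·0+2·0+5·6+3·1 = 33
G: 5·4+1·2 = 22 | 4·4+2·3+5·0+3·0 = 22
Y: 5·5+1·3 = 28 | 4·0+2·0+5·5+3·1 = 28
Q: 5·4+1·5 = 25 | 4·4+2·0+5·0+3·3 = 25
gcd(5,1,4,2,5,3) = 1

Coefficients: [5, 1, 4, 2, 5, 3]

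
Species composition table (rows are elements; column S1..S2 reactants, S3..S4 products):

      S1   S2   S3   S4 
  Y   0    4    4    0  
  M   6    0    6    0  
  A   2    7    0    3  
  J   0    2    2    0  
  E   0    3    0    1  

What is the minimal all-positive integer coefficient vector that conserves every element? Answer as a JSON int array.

Coefficients: [1, 1, 1, 3]

Y: 1·0+1·4 = 4 | 1·4+3·0 = 4
M: 1·6+1·0 = 6 | 1·6+3·0 = 6
A: 1·2+1·7 = 9 | 1·0+3·3 = 9
J: 1·0+1·2 = 2 | 1·2+3·0 = 2
E: 1·0+1·3 = 3 | 1·0+3·1 = 3
gcd(1,1,1,3) = 1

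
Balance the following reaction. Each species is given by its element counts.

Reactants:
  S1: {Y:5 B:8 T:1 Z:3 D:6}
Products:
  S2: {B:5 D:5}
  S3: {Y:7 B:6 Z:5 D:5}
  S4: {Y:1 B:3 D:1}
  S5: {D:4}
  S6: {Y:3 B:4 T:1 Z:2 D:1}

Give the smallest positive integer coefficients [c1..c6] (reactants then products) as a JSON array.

Y: 5·5 = 25 | 1·0+1·7+3·1+3·0+5·3 = 25
B: 5·8 = 40 | 1·5+1·6+3·3+3·0+5·4 = 40
T: 5·1 = 5 | 1·0+1·0+3·0+3·0+5·1 = 5
Z: 5·3 = 15 | 1·0+1·5+3·0+3·0+5·2 = 15
D: 5·6 = 30 | 1·5+1·5+3·1+3·4+5·1 = 30
gcd(5,1,1,3,3,5) = 1

Coefficients: [5, 1, 1, 3, 3, 5]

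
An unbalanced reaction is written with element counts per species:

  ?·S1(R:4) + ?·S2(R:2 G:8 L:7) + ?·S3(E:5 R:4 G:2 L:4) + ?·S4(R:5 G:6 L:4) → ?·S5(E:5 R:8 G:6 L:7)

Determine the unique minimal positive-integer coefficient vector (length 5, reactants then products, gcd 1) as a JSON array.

E: 2·0+1·0+5·5+2·0 = 25 | 5·5 = 25
R: 2·4+1·2+5·4+2·5 = 40 | 5·8 = 40
G: 2·0+1·8+5·2+2·6 = 30 | 5·6 = 30
L: 2·0+1·7+5·4+2·4 = 35 | 5·7 = 35
gcd(2,1,5,2,5) = 1

Coefficients: [2, 1, 5, 2, 5]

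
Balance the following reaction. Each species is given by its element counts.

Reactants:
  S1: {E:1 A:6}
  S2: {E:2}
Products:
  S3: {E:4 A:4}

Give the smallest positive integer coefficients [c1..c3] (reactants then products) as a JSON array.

Coefficients: [2, 5, 3]

E: 2·1+5·2 = 12 | 3·4 = 12
A: 2·6+5·0 = 12 | 3·4 = 12
gcd(2,5,3) = 1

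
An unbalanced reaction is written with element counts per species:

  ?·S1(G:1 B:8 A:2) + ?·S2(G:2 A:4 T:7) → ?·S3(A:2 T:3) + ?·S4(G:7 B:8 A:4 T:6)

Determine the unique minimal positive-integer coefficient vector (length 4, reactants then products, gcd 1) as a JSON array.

Coefficients: [1, 3, 5, 1]

G: 1·1+3·2 = 7 | 5·0+1·7 = 7
B: 1·8+3·0 = 8 | 5·0+1·8 = 8
A: 1·2+3·4 = 14 | 5·2+1·4 = 14
T: 1·0+3·7 = 21 | 5·3+1·6 = 21
gcd(1,3,5,1) = 1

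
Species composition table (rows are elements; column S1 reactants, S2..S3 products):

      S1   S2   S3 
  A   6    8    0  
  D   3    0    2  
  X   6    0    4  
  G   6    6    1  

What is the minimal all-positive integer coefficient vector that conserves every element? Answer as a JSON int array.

Coefficients: [4, 3, 6]

A: 4·6 = 24 | 3·8+6·0 = 24
D: 4·3 = 12 | 3·0+6·2 = 12
X: 4·6 = 24 | 3·0+6·4 = 24
G: 4·6 = 24 | 3·6+6·1 = 24
gcd(4,3,6) = 1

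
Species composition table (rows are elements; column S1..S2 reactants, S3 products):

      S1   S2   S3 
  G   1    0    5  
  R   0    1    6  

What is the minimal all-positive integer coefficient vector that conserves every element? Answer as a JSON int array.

G: 5·1+6·0 = 5 | 1·5 = 5
R: 5·0+6·1 = 6 | 1·6 = 6
gcd(5,6,1) = 1

Coefficients: [5, 6, 1]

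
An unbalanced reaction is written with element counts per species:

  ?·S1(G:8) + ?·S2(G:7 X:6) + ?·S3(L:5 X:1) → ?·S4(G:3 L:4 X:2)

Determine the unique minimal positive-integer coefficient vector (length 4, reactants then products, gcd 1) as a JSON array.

G: 1·8+1·7+4·0 = 15 | 5·3 = 15
L: 1·0+1·0+4·5 = 20 | 5·4 = 20
X: 1·0+1·6+4·1 = 10 | 5·2 = 10
gcd(1,1,4,5) = 1

Coefficients: [1, 1, 4, 5]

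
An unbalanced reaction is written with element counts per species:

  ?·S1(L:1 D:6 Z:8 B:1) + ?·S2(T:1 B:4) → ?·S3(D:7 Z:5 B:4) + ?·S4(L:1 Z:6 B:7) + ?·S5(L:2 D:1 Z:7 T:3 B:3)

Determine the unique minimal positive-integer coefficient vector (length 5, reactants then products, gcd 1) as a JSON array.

L: 5·1+6·0 = 5 | 4·0+1·1+2·2 = 5
D: 5·6+6·0 = 30 | 4·7+1·0+2·1 = 30
Z: 5·8+6·0 = 40 | 4·5+1·6+2·7 = 40
T: 5·0+6·1 = 6 | 4·0+1·0+2·3 = 6
B: 5·1+6·4 = 29 | 4·4+1·7+2·3 = 29
gcd(5,6,4,1,2) = 1

Coefficients: [5, 6, 4, 1, 2]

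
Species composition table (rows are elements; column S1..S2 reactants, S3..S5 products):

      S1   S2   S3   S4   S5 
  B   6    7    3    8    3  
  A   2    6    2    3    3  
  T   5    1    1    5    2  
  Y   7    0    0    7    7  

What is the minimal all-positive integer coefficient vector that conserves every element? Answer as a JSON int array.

Coefficients: [2, 2, 5, 1, 1]

B: 2·6+2·7 = 26 | 5·3+1·8+1·3 = 26
A: 2·2+2·6 = 16 | 5·2+1·3+1·3 = 16
T: 2·5+2·1 = 12 | 5·1+1·5+1·2 = 12
Y: 2·7+2·0 = 14 | 5·0+1·7+1·7 = 14
gcd(2,2,5,1,1) = 1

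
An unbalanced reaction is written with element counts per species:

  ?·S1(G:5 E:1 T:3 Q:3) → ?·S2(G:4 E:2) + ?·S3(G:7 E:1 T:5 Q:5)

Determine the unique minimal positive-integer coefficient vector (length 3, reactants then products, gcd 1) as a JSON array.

G: 5·5 = 25 | 1·4+3·7 = 25
E: 5·1 = 5 | 1·2+3·1 = 5
T: 5·3 = 15 | 1·0+3·5 = 15
Q: 5·3 = 15 | 1·0+3·5 = 15
gcd(5,1,3) = 1

Coefficients: [5, 1, 3]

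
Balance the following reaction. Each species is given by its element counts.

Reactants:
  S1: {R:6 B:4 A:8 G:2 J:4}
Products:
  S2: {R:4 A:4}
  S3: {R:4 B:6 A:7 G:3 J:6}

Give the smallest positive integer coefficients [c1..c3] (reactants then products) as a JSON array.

Coefficients: [6, 5, 4]

R: 6·6 = 36 | 5·4+4·4 = 36
B: 6·4 = 24 | 5·0+4·6 = 24
A: 6·8 = 48 | 5·4+4·7 = 48
G: 6·2 = 12 | 5·0+4·3 = 12
J: 6·4 = 24 | 5·0+4·6 = 24
gcd(6,5,4) = 1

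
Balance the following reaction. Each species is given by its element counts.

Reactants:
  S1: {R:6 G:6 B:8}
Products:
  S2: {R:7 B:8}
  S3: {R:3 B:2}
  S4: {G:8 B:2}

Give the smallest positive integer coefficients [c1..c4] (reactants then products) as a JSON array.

Coefficients: [4, 3, 1, 3]

R: 4·6 = 24 | 3·7+1·3+3·0 = 24
G: 4·6 = 24 | 3·0+1·0+3·8 = 24
B: 4·8 = 32 | 3·8+1·2+3·2 = 32
gcd(4,3,1,3) = 1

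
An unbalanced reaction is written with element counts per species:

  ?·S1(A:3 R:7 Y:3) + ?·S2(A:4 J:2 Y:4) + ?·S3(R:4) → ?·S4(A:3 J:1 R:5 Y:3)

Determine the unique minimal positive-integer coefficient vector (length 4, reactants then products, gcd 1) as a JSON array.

A: 2·3+3·4+4·0 = 18 | 6·3 = 18
J: 2·0+3·2+4·0 = 6 | 6·1 = 6
R: 2·7+3·0+4·4 = 30 | 6·5 = 30
Y: 2·3+3·4+4·0 = 18 | 6·3 = 18
gcd(2,3,4,6) = 1

Coefficients: [2, 3, 4, 6]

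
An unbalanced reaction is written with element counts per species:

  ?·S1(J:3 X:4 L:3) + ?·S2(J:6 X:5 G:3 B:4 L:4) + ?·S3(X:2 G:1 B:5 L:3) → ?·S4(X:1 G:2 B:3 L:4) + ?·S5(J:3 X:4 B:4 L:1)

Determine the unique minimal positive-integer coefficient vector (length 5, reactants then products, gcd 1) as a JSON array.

J: 1·3+2·6+6·0 = 15 | 6·0+5·3 = 15
X: 1·4+2·5+6·2 = 26 | 6·1+5·4 = 26
G: 1·0+2·3+6·1 = 12 | 6·2+5·0 = 12
B: 1·0+2·4+6·5 = 38 | 6·3+5·4 = 38
L: 1·3+2·4+6·3 = 29 | 6·4+5·1 = 29
gcd(1,2,6,6,5) = 1

Coefficients: [1, 2, 6, 6, 5]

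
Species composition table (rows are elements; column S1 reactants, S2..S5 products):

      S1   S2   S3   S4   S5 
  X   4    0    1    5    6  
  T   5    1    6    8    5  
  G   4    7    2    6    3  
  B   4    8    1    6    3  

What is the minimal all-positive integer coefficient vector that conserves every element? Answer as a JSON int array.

Coefficients: [6, 1, 1, 1, 3]

X: 6·4 = 24 | 1·0+1·1+1·5+3·6 = 24
T: 6·5 = 30 | 1·1+1·6+1·8+3·5 = 30
G: 6·4 = 24 | 1·7+1·2+1·6+3·3 = 24
B: 6·4 = 24 | 1·8+1·1+1·6+3·3 = 24
gcd(6,1,1,1,3) = 1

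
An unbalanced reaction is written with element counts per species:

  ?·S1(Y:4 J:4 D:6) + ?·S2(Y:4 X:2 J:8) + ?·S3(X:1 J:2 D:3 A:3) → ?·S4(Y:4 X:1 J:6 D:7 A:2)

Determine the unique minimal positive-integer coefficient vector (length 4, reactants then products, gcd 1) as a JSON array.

Y: 5·4+1·4+4·0 = 24 | 6·4 = 24
X: 5·0+1·2+4·1 = 6 | 6·1 = 6
J: 5·4+1·8+4·2 = 36 | 6·6 = 36
D: 5·6+1·0+4·3 = 42 | 6·7 = 42
A: 5·0+1·0+4·3 = 12 | 6·2 = 12
gcd(5,1,4,6) = 1

Coefficients: [5, 1, 4, 6]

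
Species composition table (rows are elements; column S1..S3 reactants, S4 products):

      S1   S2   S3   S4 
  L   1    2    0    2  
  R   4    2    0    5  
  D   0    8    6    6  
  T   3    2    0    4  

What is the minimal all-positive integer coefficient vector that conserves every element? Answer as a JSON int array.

L: 6·1+3·2+2·0 = 12 | 6·2 = 12
R: 6·4+3·2+2·0 = 30 | 6·5 = 30
D: 6·0+3·8+2·6 = 36 | 6·6 = 36
T: 6·3+3·2+2·0 = 24 | 6·4 = 24
gcd(6,3,2,6) = 1

Coefficients: [6, 3, 2, 6]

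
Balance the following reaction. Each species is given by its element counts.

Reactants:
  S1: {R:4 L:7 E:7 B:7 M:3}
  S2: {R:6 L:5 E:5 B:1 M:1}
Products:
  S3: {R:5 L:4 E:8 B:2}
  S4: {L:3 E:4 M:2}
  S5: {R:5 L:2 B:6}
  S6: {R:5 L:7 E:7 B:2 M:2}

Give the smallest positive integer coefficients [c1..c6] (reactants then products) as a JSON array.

Coefficients: [5, 5, 1, 6, 5, 4]

R: 5·4+5·6 = 50 | 1·5+6·0+5·5+4·5 = 50
L: 5·7+5·5 = 60 | 1·4+6·3+5·2+4·7 = 60
E: 5·7+5·5 = 60 | 1·8+6·4+5·0+4·7 = 60
B: 5·7+5·1 = 40 | 1·2+6·0+5·6+4·2 = 40
M: 5·3+5·1 = 20 | 1·0+6·2+5·0+4·2 = 20
gcd(5,5,1,6,5,4) = 1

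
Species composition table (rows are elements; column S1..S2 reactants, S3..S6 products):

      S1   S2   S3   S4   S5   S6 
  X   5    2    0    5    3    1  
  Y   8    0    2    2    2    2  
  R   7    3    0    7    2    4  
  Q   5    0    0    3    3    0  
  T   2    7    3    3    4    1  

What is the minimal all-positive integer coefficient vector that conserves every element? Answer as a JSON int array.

Coefficients: [3, 4, 5, 3, 2, 2]

X: 3·5+4·2 = 23 | 5·0+3·5+2·3+2·1 = 23
Y: 3·8+4·0 = 24 | 5·2+3·2+2·2+2·2 = 24
R: 3·7+4·3 = 33 | 5·0+3·7+2·2+2·4 = 33
Q: 3·5+4·0 = 15 | 5·0+3·3+2·3+2·0 = 15
T: 3·2+4·7 = 34 | 5·3+3·3+2·4+2·1 = 34
gcd(3,4,5,3,2,2) = 1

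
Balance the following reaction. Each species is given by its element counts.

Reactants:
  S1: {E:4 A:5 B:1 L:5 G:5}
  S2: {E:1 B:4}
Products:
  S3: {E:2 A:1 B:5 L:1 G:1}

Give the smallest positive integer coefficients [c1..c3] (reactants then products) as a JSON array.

Coefficients: [1, 6, 5]

E: 1·4+6·1 = 10 | 5·2 = 10
A: 1·5+6·0 = 5 | 5·1 = 5
B: 1·1+6·4 = 25 | 5·5 = 25
L: 1·5+6·0 = 5 | 5·1 = 5
G: 1·5+6·0 = 5 | 5·1 = 5
gcd(1,6,5) = 1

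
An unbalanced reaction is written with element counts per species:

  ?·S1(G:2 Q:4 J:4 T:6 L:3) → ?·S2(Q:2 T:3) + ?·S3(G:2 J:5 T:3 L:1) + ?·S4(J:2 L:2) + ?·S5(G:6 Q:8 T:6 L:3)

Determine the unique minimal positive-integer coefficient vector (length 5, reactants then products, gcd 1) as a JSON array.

G: 5·2 = 10 | 6·0+2·2+5·0+1·6 = 10
Q: 5·4 = 20 | 6·2+2·0+5·0+1·8 = 20
J: 5·4 = 20 | 6·0+2·5+5·2+1·0 = 20
T: 5·6 = 30 | 6·3+2·3+5·0+1·6 = 30
L: 5·3 = 15 | 6·0+2·1+5·2+1·3 = 15
gcd(5,6,2,5,1) = 1

Coefficients: [5, 6, 2, 5, 1]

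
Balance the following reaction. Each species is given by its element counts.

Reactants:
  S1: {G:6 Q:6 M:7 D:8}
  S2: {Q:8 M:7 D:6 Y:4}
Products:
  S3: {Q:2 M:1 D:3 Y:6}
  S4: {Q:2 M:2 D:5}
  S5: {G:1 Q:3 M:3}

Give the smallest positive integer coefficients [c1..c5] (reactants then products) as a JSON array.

Coefficients: [1, 3, 2, 4, 6]

G: 1·6+3·0 = 6 | 2·0+4·0+6·1 = 6
Q: 1·6+3·8 = 30 | 2·2+4·2+6·3 = 30
M: 1·7+3·7 = 28 | 2·1+4·2+6·3 = 28
D: 1·8+3·6 = 26 | 2·3+4·5+6·0 = 26
Y: 1·0+3·4 = 12 | 2·6+4·0+6·0 = 12
gcd(1,3,2,4,6) = 1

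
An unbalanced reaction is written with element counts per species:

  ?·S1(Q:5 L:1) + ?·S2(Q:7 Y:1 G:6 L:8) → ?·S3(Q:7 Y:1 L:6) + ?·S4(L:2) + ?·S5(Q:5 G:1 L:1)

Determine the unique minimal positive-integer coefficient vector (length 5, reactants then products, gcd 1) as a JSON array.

Q: 6·5+1·7 = 37 | 1·7+1·0+6·5 = 37
Y: 6·0+1·1 = 1 | 1·1+1·0+6·0 = 1
G: 6·0+1·6 = 6 | 1·0+1·0+6·1 = 6
L: 6·1+1·8 = 14 | 1·6+1·2+6·1 = 14
gcd(6,1,1,1,6) = 1

Coefficients: [6, 1, 1, 1, 6]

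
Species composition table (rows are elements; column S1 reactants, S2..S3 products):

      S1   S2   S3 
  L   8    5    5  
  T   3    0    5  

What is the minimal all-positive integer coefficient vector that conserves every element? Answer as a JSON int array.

Coefficients: [5, 5, 3]

L: 5·8 = 40 | 5·5+3·5 = 40
T: 5·3 = 15 | 5·0+3·5 = 15
gcd(5,5,3) = 1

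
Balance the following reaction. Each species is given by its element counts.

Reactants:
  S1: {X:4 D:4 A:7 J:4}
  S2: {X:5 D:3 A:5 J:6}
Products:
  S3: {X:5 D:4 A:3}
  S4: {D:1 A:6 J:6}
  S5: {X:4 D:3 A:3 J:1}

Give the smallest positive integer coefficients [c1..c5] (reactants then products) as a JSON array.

Coefficients: [4, 1, 1, 3, 4]

X: 4·4+1·5 = 21 | 1·5+3·0+4·4 = 21
D: 4·4+1·3 = 19 | 1·4+3·1+4·3 = 19
A: 4·7+1·5 = 33 | 1·3+3·6+4·3 = 33
J: 4·4+1·6 = 22 | 1·0+3·6+4·1 = 22
gcd(4,1,1,3,4) = 1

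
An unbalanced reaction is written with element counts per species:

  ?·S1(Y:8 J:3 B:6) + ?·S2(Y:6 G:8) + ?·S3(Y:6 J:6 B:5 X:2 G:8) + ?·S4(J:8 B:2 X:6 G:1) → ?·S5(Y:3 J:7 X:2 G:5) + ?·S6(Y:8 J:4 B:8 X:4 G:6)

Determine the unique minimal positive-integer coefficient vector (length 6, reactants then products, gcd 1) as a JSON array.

Coefficients: [2, 3, 4, 4, 6, 5]

Y: 2·8+3·6+4·6+4·0 = 58 | 6·3+5·8 = 58
J: 2·3+3·0+4·6+4·8 = 62 | 6·7+5·4 = 62
B: 2·6+3·0+4·5+4·2 = 40 | 6·0+5·8 = 40
X: 2·0+3·0+4·2+4·6 = 32 | 6·2+5·4 = 32
G: 2·0+3·8+4·8+4·1 = 60 | 6·5+5·6 = 60
gcd(2,3,4,4,6,5) = 1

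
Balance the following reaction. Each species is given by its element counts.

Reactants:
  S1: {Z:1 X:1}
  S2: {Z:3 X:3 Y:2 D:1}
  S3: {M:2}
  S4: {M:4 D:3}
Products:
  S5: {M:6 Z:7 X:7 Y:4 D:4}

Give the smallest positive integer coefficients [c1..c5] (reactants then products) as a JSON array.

Coefficients: [3, 6, 5, 2, 3]

M: 3·0+6·0+5·2+2·4 = 18 | 3·6 = 18
Z: 3·1+6·3+5·0+2·0 = 21 | 3·7 = 21
X: 3·1+6·3+5·0+2·0 = 21 | 3·7 = 21
Y: 3·0+6·2+5·0+2·0 = 12 | 3·4 = 12
D: 3·0+6·1+5·0+2·3 = 12 | 3·4 = 12
gcd(3,6,5,2,3) = 1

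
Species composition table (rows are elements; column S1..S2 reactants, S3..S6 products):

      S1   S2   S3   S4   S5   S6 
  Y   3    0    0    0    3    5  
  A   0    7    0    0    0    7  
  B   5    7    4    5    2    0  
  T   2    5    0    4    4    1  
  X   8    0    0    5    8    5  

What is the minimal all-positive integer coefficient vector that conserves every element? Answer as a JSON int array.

Coefficients: [6, 3, 6, 5, 1, 3]

Y: 6·3+3·0 = 18 | 6·0+5·0+1·3+3·5 = 18
A: 6·0+3·7 = 21 | 6·0+5·0+1·0+3·7 = 21
B: 6·5+3·7 = 51 | 6·4+5·5+1·2+3·0 = 51
T: 6·2+3·5 = 27 | 6·0+5·4+1·4+3·1 = 27
X: 6·8+3·0 = 48 | 6·0+5·5+1·8+3·5 = 48
gcd(6,3,6,5,1,3) = 1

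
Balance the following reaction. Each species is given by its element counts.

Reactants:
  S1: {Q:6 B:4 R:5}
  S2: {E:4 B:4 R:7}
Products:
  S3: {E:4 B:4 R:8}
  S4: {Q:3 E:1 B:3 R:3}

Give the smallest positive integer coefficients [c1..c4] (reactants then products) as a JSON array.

Q: 2·6+6·0 = 12 | 5·0+4·3 = 12
E: 2·0+6·4 = 24 | 5·4+4·1 = 24
B: 2·4+6·4 = 32 | 5·4+4·3 = 32
R: 2·5+6·7 = 52 | 5·8+4·3 = 52
gcd(2,6,5,4) = 1

Coefficients: [2, 6, 5, 4]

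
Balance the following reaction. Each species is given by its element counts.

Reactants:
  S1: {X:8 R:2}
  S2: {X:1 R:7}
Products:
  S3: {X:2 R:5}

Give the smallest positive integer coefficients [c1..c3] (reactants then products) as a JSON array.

Coefficients: [1, 4, 6]

X: 1·8+4·1 = 12 | 6·2 = 12
R: 1·2+4·7 = 30 | 6·5 = 30
gcd(1,4,6) = 1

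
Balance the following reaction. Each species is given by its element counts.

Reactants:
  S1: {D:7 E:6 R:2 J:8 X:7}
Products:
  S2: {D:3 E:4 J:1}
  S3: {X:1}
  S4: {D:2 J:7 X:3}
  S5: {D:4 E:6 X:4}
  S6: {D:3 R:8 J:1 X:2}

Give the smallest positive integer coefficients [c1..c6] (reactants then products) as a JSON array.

D: 4·7 = 28 | 3·3+6·0+4·2+2·4+1·3 = 28
E: 4·6 = 24 | 3·4+6·0+4·0+2·6+1·0 = 24
R: 4·2 = 8 | 3·0+6·0+4·0+2·0+1·8 = 8
J: 4·8 = 32 | 3·1+6·0+4·7+2·0+1·1 = 32
X: 4·7 = 28 | 3·0+6·1+4·3+2·4+1·2 = 28
gcd(4,3,6,4,2,1) = 1

Coefficients: [4, 3, 6, 4, 2, 1]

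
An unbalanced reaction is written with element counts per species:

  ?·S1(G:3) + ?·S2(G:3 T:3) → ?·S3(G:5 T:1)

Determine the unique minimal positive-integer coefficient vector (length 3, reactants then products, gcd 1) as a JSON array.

G: 4·3+1·3 = 15 | 3·5 = 15
T: 4·0+1·3 = 3 | 3·1 = 3
gcd(4,1,3) = 1

Coefficients: [4, 1, 3]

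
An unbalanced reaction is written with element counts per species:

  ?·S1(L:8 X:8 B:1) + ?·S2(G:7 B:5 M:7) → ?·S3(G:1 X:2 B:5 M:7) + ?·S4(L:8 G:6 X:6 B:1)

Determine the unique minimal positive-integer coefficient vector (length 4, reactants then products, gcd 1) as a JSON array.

L: 1·8+1·0 = 8 | 1·0+1·8 = 8
G: 1·0+1·7 = 7 | 1·1+1·6 = 7
X: 1·8+1·0 = 8 | 1·2+1·6 = 8
B: 1·1+1·5 = 6 | 1·5+1·1 = 6
M: 1·0+1·7 = 7 | 1·7+1·0 = 7
gcd(1,1,1,1) = 1

Coefficients: [1, 1, 1, 1]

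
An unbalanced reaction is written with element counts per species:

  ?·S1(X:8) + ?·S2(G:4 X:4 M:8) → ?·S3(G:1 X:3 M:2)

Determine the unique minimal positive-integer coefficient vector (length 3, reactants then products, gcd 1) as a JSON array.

G: 1·0+1·4 = 4 | 4·1 = 4
X: 1·8+1·4 = 12 | 4·3 = 12
M: 1·0+1·8 = 8 | 4·2 = 8
gcd(1,1,4) = 1

Coefficients: [1, 1, 4]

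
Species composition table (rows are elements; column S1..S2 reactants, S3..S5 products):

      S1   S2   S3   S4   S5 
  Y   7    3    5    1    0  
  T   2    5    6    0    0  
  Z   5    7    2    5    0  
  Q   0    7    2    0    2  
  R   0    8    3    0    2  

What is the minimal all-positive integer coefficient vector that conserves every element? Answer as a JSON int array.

Coefficients: [1, 2, 2, 3, 5]

Y: 1·7+2·3 = 13 | 2·5+3·1+5·0 = 13
T: 1·2+2·5 = 12 | 2·6+3·0+5·0 = 12
Z: 1·5+2·7 = 19 | 2·2+3·5+5·0 = 19
Q: 1·0+2·7 = 14 | 2·2+3·0+5·2 = 14
R: 1·0+2·8 = 16 | 2·3+3·0+5·2 = 16
gcd(1,2,2,3,5) = 1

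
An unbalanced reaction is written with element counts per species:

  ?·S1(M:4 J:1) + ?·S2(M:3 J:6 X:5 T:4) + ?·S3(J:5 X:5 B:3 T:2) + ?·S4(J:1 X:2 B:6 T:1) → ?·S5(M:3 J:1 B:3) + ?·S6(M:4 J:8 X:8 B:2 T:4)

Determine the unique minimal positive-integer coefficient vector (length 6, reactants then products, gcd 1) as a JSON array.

M: 6·4+1·3+3·0+2·0 = 27 | 5·3+3·4 = 27
J: 6·1+1·6+3·5+2·1 = 29 | 5·1+3·8 = 29
X: 6·0+1·5+3·5+2·2 = 24 | 5·0+3·8 = 24
B: 6·0+1·0+3·3+2·6 = 21 | 5·3+3·2 = 21
T: 6·0+1·4+3·2+2·1 = 12 | 5·0+3·4 = 12
gcd(6,1,3,2,5,3) = 1

Coefficients: [6, 1, 3, 2, 5, 3]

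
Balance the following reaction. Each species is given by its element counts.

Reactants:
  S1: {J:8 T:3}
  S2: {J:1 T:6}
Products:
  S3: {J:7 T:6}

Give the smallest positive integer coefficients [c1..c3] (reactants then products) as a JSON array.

J: 4·8+3·1 = 35 | 5·7 = 35
T: 4·3+3·6 = 30 | 5·6 = 30
gcd(4,3,5) = 1

Coefficients: [4, 3, 5]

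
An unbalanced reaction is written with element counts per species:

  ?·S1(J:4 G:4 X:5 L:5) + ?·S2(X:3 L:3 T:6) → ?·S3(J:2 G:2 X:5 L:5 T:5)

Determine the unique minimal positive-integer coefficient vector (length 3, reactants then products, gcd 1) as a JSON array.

J: 3·4+5·0 = 12 | 6·2 = 12
G: 3·4+5·0 = 12 | 6·2 = 12
X: 3·5+5·3 = 30 | 6·5 = 30
L: 3·5+5·3 = 30 | 6·5 = 30
T: 3·0+5·6 = 30 | 6·5 = 30
gcd(3,5,6) = 1

Coefficients: [3, 5, 6]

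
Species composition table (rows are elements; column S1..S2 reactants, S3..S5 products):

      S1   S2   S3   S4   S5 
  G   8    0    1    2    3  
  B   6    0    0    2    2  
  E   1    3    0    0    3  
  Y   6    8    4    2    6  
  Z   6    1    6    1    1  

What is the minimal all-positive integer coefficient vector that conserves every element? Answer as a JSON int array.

Coefficients: [3, 3, 2, 5, 4]

G: 3·8+3·0 = 24 | 2·1+5·2+4·3 = 24
B: 3·6+3·0 = 18 | 2·0+5·2+4·2 = 18
E: 3·1+3·3 = 12 | 2·0+5·0+4·3 = 12
Y: 3·6+3·8 = 42 | 2·4+5·2+4·6 = 42
Z: 3·6+3·1 = 21 | 2·6+5·1+4·1 = 21
gcd(3,3,2,5,4) = 1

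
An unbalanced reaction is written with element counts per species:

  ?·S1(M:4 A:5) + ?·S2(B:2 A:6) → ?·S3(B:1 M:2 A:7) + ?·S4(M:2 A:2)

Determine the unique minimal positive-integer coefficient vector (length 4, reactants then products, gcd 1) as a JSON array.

B: 4·0+1·2 = 2 | 2·1+6·0 = 2
M: 4·4+1·0 = 16 | 2·2+6·2 = 16
A: 4·5+1·6 = 26 | 2·7+6·2 = 26
gcd(4,1,2,6) = 1

Coefficients: [4, 1, 2, 6]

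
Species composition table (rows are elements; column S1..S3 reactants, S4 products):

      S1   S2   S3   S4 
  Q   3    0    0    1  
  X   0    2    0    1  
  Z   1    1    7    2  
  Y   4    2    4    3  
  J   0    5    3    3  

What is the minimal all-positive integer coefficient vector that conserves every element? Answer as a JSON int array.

Coefficients: [2, 3, 1, 6]

Q: 2·3+3·0+1·0 = 6 | 6·1 = 6
X: 2·0+3·2+1·0 = 6 | 6·1 = 6
Z: 2·1+3·1+1·7 = 12 | 6·2 = 12
Y: 2·4+3·2+1·4 = 18 | 6·3 = 18
J: 2·0+3·5+1·3 = 18 | 6·3 = 18
gcd(2,3,1,6) = 1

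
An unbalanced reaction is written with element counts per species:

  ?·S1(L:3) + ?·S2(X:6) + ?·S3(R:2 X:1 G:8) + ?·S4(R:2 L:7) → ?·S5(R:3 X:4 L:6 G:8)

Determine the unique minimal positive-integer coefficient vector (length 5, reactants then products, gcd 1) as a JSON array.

R: 5·0+3·0+6·2+3·2 = 18 | 6·3 = 18
X: 5·0+3·6+6·1+3·0 = 24 | 6·4 = 24
L: 5·3+3·0+6·0+3·7 = 36 | 6·6 = 36
G: 5·0+3·0+6·8+3·0 = 48 | 6·8 = 48
gcd(5,3,6,3,6) = 1

Coefficients: [5, 3, 6, 3, 6]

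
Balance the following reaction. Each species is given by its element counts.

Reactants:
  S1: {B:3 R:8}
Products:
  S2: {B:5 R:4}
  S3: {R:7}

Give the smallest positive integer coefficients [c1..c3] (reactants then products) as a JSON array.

Coefficients: [5, 3, 4]

B: 5·3 = 15 | 3·5+4·0 = 15
R: 5·8 = 40 | 3·4+4·7 = 40
gcd(5,3,4) = 1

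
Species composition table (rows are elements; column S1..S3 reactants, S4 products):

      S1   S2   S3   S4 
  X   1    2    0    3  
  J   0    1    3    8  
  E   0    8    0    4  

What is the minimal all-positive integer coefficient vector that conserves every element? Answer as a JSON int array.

Coefficients: [4, 1, 5, 2]

X: 4·1+1·2+5·0 = 6 | 2·3 = 6
J: 4·0+1·1+5·3 = 16 | 2·8 = 16
E: 4·0+1·8+5·0 = 8 | 2·4 = 8
gcd(4,1,5,2) = 1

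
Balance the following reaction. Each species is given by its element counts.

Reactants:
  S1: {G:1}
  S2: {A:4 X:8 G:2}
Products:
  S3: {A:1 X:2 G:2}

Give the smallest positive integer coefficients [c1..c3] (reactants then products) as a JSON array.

Coefficients: [6, 1, 4]

A: 6·0+1·4 = 4 | 4·1 = 4
X: 6·0+1·8 = 8 | 4·2 = 8
G: 6·1+1·2 = 8 | 4·2 = 8
gcd(6,1,4) = 1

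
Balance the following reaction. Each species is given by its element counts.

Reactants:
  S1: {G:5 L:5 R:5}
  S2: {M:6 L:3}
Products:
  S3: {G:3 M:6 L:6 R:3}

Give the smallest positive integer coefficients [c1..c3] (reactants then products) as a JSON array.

Coefficients: [3, 5, 5]

G: 3·5+5·0 = 15 | 5·3 = 15
M: 3·0+5·6 = 30 | 5·6 = 30
L: 3·5+5·3 = 30 | 5·6 = 30
R: 3·5+5·0 = 15 | 5·3 = 15
gcd(3,5,5) = 1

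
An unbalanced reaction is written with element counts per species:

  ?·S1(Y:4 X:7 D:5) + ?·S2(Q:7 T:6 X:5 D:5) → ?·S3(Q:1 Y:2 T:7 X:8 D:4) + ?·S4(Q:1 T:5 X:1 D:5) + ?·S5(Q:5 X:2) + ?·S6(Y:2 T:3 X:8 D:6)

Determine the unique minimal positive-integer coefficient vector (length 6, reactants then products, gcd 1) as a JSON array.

Coefficients: [1, 5, 1, 4, 6, 1]

Q: 1·0+5·7 = 35 | 1·1+4·1+6·5+1·0 = 35
Y: 1·4+5·0 = 4 | 1·2+4·0+6·0+1·2 = 4
T: 1·0+5·6 = 30 | 1·7+4·5+6·0+1·3 = 30
X: 1·7+5·5 = 32 | 1·8+4·1+6·2+1·8 = 32
D: 1·5+5·5 = 30 | 1·4+4·5+6·0+1·6 = 30
gcd(1,5,1,4,6,1) = 1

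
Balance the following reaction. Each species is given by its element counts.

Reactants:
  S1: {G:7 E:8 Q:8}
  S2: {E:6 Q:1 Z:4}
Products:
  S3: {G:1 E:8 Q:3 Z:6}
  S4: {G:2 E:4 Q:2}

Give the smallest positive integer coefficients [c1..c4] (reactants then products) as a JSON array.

G: 2·7+6·0 = 14 | 4·1+5·2 = 14
E: 2·8+6·6 = 52 | 4·8+5·4 = 52
Q: 2·8+6·1 = 22 | 4·3+5·2 = 22
Z: 2·0+6·4 = 24 | 4·6+5·0 = 24
gcd(2,6,4,5) = 1

Coefficients: [2, 6, 4, 5]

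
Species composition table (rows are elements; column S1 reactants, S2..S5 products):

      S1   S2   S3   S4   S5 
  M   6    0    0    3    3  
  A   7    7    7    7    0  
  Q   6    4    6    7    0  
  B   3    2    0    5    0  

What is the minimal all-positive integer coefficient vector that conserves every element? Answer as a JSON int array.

Coefficients: [4, 1, 1, 2, 6]

M: 4·6 = 24 | 1·0+1·0+2·3+6·3 = 24
A: 4·7 = 28 | 1·7+1·7+2·7+6·0 = 28
Q: 4·6 = 24 | 1·4+1·6+2·7+6·0 = 24
B: 4·3 = 12 | 1·2+1·0+2·5+6·0 = 12
gcd(4,1,1,2,6) = 1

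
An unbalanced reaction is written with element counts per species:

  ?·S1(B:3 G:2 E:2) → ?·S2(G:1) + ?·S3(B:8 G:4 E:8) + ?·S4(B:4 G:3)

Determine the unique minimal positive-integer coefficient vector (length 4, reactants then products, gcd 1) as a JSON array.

Coefficients: [4, 1, 1, 1]

B: 4·3 = 12 | 1·0+1·8+1·4 = 12
G: 4·2 = 8 | 1·1+1·4+1·3 = 8
E: 4·2 = 8 | 1·0+1·8+1·0 = 8
gcd(4,1,1,1) = 1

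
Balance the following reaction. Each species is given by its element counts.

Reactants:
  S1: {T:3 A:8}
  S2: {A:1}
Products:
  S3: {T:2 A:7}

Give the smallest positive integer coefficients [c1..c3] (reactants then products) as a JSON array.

Coefficients: [2, 5, 3]

T: 2·3+5·0 = 6 | 3·2 = 6
A: 2·8+5·1 = 21 | 3·7 = 21
gcd(2,5,3) = 1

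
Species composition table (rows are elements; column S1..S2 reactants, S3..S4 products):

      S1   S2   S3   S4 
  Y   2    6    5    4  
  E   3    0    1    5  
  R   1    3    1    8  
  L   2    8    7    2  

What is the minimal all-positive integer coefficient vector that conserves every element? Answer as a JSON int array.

Coefficients: [3, 3, 4, 1]

Y: 3·2+3·6 = 24 | 4·5+1·4 = 24
E: 3·3+3·0 = 9 | 4·1+1·5 = 9
R: 3·1+3·3 = 12 | 4·1+1·8 = 12
L: 3·2+3·8 = 30 | 4·7+1·2 = 30
gcd(3,3,4,1) = 1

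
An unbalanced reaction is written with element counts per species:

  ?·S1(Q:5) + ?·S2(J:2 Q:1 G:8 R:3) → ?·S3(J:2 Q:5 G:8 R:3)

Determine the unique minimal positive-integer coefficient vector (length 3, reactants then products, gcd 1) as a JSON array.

J: 4·0+5·2 = 10 | 5·2 = 10
Q: 4·5+5·1 = 25 | 5·5 = 25
G: 4·0+5·8 = 40 | 5·8 = 40
R: 4·0+5·3 = 15 | 5·3 = 15
gcd(4,5,5) = 1

Coefficients: [4, 5, 5]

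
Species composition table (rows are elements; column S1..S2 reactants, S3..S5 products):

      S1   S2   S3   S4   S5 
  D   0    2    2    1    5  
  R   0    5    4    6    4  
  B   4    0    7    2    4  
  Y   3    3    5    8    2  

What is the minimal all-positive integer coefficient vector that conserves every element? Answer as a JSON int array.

D: 6·0+6·2 = 12 | 2·2+3·1+1·5 = 12
R: 6·0+6·5 = 30 | 2·4+3·6+1·4 = 30
B: 6·4+6·0 = 24 | 2·7+3·2+1·4 = 24
Y: 6·3+6·3 = 36 | 2·5+3·8+1·2 = 36
gcd(6,6,2,3,1) = 1

Coefficients: [6, 6, 2, 3, 1]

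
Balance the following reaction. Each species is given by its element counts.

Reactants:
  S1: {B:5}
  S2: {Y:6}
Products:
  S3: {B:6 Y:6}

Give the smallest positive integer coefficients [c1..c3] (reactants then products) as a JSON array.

Coefficients: [6, 5, 5]

B: 6·5+5·0 = 30 | 5·6 = 30
Y: 6·0+5·6 = 30 | 5·6 = 30
gcd(6,5,5) = 1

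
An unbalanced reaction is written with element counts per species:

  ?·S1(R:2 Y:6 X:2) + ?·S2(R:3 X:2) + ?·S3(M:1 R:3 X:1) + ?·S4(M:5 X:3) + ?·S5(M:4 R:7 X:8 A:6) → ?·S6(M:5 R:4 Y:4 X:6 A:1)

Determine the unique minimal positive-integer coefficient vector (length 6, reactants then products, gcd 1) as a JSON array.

Coefficients: [4, 2, 1, 5, 1, 6]

M: 4·0+2·0+1·1+5·5+1·4 = 30 | 6·5 = 30
R: 4·2+2·3+1·3+5·0+1·7 = 24 | 6·4 = 24
Y: 4·6+2·0+1·0+5·0+1·0 = 24 | 6·4 = 24
X: 4·2+2·2+1·1+5·3+1·8 = 36 | 6·6 = 36
A: 4·0+2·0+1·0+5·0+1·6 = 6 | 6·1 = 6
gcd(4,2,1,5,1,6) = 1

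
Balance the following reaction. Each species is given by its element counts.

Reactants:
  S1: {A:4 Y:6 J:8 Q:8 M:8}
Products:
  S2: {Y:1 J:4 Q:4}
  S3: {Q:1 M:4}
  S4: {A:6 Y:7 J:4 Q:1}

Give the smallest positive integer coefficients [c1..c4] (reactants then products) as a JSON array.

A: 3·4 = 12 | 4·0+6·0+2·6 = 12
Y: 3·6 = 18 | 4·1+6·0+2·7 = 18
J: 3·8 = 24 | 4·4+6·0+2·4 = 24
Q: 3·8 = 24 | 4·4+6·1+2·1 = 24
M: 3·8 = 24 | 4·0+6·4+2·0 = 24
gcd(3,4,6,2) = 1

Coefficients: [3, 4, 6, 2]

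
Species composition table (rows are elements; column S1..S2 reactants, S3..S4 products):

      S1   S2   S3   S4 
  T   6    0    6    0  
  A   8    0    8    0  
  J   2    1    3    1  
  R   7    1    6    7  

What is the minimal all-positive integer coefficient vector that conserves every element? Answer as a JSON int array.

T: 3·6+4·0 = 18 | 3·6+1·0 = 18
A: 3·8+4·0 = 24 | 3·8+1·0 = 24
J: 3·2+4·1 = 10 | 3·3+1·1 = 10
R: 3·7+4·1 = 25 | 3·6+1·7 = 25
gcd(3,4,3,1) = 1

Coefficients: [3, 4, 3, 1]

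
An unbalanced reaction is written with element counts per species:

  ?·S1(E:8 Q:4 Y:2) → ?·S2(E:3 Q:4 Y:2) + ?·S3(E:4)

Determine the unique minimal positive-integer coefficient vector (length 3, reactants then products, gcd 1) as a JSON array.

E: 4·8 = 32 | 4·3+5·4 = 32
Q: 4·4 = 16 | 4·4+5·0 = 16
Y: 4·2 = 8 | 4·2+5·0 = 8
gcd(4,4,5) = 1

Coefficients: [4, 4, 5]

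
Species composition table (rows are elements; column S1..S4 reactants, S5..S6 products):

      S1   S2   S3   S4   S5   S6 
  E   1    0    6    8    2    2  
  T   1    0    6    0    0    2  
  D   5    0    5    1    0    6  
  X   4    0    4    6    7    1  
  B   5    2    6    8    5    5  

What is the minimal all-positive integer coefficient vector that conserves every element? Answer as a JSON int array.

E: 6·1+3·0+1·6+1·8 = 20 | 4·2+6·2 = 20
T: 6·1+3·0+1·6+1·0 = 12 | 4·0+6·2 = 12
D: 6·5+3·0+1·5+1·1 = 36 | 4·0+6·6 = 36
X: 6·4+3·0+1·4+1·6 = 34 | 4·7+6·1 = 34
B: 6·5+3·2+1·6+1·8 = 50 | 4·5+6·5 = 50
gcd(6,3,1,1,4,6) = 1

Coefficients: [6, 3, 1, 1, 4, 6]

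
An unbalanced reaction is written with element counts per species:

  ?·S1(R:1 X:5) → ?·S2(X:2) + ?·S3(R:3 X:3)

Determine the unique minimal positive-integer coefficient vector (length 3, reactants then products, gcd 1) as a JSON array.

Coefficients: [3, 6, 1]

R: 3·1 = 3 | 6·0+1·3 = 3
X: 3·5 = 15 | 6·2+1·3 = 15
gcd(3,6,1) = 1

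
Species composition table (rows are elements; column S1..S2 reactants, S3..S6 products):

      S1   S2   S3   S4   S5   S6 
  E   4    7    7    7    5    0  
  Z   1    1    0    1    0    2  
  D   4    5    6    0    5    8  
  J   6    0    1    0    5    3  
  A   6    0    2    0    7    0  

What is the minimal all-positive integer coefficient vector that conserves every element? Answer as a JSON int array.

Coefficients: [5, 6, 1, 5, 4, 3]

E: 5·4+6·7 = 62 | 1·7+5·7+4·5+3·0 = 62
Z: 5·1+6·1 = 11 | 1·0+5·1+4·0+3·2 = 11
D: 5·4+6·5 = 50 | 1·6+5·0+4·5+3·8 = 50
J: 5·6+6·0 = 30 | 1·1+5·0+4·5+3·3 = 30
A: 5·6+6·0 = 30 | 1·2+5·0+4·7+3·0 = 30
gcd(5,6,1,5,4,3) = 1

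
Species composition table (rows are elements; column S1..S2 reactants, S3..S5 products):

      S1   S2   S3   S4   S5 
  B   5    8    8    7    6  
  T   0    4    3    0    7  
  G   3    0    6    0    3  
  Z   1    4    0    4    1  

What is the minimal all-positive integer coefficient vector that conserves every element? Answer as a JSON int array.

B: 6·5+5·8 = 70 | 2·8+6·7+2·6 = 70
T: 6·0+5·4 = 20 | 2·3+6·0+2·7 = 20
G: 6·3+5·0 = 18 | 2·6+6·0+2·3 = 18
Z: 6·1+5·4 = 26 | 2·0+6·4+2·1 = 26
gcd(6,5,2,6,2) = 1

Coefficients: [6, 5, 2, 6, 2]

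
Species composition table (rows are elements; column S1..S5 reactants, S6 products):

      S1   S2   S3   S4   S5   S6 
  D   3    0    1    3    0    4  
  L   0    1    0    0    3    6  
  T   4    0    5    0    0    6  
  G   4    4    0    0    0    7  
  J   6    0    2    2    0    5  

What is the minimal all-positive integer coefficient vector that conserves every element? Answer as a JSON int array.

Coefficients: [1, 6, 4, 3, 6, 4]

D: 1·3+6·0+4·1+3·3+6·0 = 16 | 4·4 = 16
L: 1·0+6·1+4·0+3·0+6·3 = 24 | 4·6 = 24
T: 1·4+6·0+4·5+3·0+6·0 = 24 | 4·6 = 24
G: 1·4+6·4+4·0+3·0+6·0 = 28 | 4·7 = 28
J: 1·6+6·0+4·2+3·2+6·0 = 20 | 4·5 = 20
gcd(1,6,4,3,6,4) = 1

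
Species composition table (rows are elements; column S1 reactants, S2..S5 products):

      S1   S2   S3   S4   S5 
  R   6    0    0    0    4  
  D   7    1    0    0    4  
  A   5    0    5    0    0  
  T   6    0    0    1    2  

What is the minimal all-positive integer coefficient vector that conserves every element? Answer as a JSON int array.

Coefficients: [2, 2, 2, 6, 3]

R: 2·6 = 12 | 2·0+2·0+6·0+3·4 = 12
D: 2·7 = 14 | 2·1+2·0+6·0+3·4 = 14
A: 2·5 = 10 | 2·0+2·5+6·0+3·0 = 10
T: 2·6 = 12 | 2·0+2·0+6·1+3·2 = 12
gcd(2,2,2,6,3) = 1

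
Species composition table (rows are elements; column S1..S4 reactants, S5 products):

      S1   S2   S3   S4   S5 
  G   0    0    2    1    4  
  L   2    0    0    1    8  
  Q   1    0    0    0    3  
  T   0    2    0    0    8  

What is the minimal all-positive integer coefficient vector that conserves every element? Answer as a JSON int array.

G: 3·0+4·0+1·2+2·1 = 4 | 1·4 = 4
L: 3·2+4·0+1·0+2·1 = 8 | 1·8 = 8
Q: 3·1+4·0+1·0+2·0 = 3 | 1·3 = 3
T: 3·0+4·2+1·0+2·0 = 8 | 1·8 = 8
gcd(3,4,1,2,1) = 1

Coefficients: [3, 4, 1, 2, 1]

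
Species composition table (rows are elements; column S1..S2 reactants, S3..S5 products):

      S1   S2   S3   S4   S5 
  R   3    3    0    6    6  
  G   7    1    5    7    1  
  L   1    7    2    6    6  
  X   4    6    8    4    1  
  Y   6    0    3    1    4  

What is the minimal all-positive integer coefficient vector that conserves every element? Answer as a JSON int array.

R: 3·3+3·3 = 18 | 3·0+1·6+2·6 = 18
G: 3·7+3·1 = 24 | 3·5+1·7+2·1 = 24
L: 3·1+3·7 = 24 | 3·2+1·6+2·6 = 24
X: 3·4+3·6 = 30 | 3·8+1·4+2·1 = 30
Y: 3·6+3·0 = 18 | 3·3+1·1+2·4 = 18
gcd(3,3,3,1,2) = 1

Coefficients: [3, 3, 3, 1, 2]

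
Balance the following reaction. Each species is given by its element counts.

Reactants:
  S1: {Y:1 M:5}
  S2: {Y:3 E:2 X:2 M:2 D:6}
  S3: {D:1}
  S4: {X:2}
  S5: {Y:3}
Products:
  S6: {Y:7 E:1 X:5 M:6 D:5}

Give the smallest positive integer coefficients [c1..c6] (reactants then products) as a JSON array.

Coefficients: [2, 1, 4, 4, 3, 2]

Y: 2·1+1·3+4·0+4·0+3·3 = 14 | 2·7 = 14
E: 2·0+1·2+4·0+4·0+3·0 = 2 | 2·1 = 2
X: 2·0+1·2+4·0+4·2+3·0 = 10 | 2·5 = 10
M: 2·5+1·2+4·0+4·0+3·0 = 12 | 2·6 = 12
D: 2·0+1·6+4·1+4·0+3·0 = 10 | 2·5 = 10
gcd(2,1,4,4,3,2) = 1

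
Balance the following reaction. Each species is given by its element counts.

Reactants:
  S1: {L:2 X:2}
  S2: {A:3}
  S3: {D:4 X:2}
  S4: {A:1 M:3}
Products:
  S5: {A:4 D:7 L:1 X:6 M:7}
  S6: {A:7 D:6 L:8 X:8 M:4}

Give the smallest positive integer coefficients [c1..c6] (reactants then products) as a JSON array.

A: 5·0+3·3+5·0+6·1 = 15 | 2·4+1·7 = 15
D: 5·0+3·0+5·4+6·0 = 20 | 2·7+1·6 = 20
L: 5·2+3·0+5·0+6·0 = 10 | 2·1+1·8 = 10
X: 5·2+3·0+5·2+6·0 = 20 | 2·6+1·8 = 20
M: 5·0+3·0+5·0+6·3 = 18 | 2·7+1·4 = 18
gcd(5,3,5,6,2,1) = 1

Coefficients: [5, 3, 5, 6, 2, 1]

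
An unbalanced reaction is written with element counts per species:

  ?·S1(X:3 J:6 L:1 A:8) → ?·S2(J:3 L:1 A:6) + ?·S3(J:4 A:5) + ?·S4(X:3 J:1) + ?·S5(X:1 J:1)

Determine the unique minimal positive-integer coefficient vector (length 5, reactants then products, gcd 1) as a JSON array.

Coefficients: [5, 5, 2, 4, 3]

X: 5·3 = 15 | 5·0+2·0+4·3+3·1 = 15
J: 5·6 = 30 | 5·3+2·4+4·1+3·1 = 30
L: 5·1 = 5 | 5·1+2·0+4·0+3·0 = 5
A: 5·8 = 40 | 5·6+2·5+4·0+3·0 = 40
gcd(5,5,2,4,3) = 1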